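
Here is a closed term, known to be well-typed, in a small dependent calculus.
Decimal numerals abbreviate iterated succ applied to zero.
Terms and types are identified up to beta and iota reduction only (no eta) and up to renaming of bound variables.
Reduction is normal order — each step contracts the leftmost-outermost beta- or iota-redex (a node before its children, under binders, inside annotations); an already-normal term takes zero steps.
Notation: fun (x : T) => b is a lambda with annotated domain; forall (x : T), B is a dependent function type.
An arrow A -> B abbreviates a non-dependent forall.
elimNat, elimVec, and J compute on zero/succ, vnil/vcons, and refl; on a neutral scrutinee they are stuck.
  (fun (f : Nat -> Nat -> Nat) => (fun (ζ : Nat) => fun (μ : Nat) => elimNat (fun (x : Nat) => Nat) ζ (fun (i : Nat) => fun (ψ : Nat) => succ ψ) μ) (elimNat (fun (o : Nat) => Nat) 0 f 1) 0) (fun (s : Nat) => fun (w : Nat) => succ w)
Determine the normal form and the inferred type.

reduced normal form:
  1
the term's type:
  Nat


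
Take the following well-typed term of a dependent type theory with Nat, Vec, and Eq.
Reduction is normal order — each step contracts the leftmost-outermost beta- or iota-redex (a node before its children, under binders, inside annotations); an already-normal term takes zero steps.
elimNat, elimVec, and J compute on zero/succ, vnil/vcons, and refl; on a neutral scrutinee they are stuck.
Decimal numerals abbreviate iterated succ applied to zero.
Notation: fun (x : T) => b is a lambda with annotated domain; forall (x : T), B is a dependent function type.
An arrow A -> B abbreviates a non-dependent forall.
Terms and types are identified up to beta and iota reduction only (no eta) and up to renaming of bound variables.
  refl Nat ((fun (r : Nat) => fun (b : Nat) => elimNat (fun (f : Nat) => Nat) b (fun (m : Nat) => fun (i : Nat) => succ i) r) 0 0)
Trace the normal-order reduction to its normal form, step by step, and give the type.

normal-order reduction:
  refl Nat ((fun (r : Nat) => fun (b : Nat) => elimNat (fun (f : Nat) => Nat) b (fun (m : Nat) => fun (i : Nat) => succ i) r) 0 0)
  ~> refl Nat ((fun (r : Nat) => elimNat (fun (b : Nat) => Nat) r (fun (f : Nat) => fun (m : Nat) => succ m) 0) 0)
  ~> refl Nat (elimNat (fun (r : Nat) => Nat) 0 (fun (b : Nat) => fun (f : Nat) => succ f) 0)
  ~> refl Nat 0
type:
  Eq Nat 0 0


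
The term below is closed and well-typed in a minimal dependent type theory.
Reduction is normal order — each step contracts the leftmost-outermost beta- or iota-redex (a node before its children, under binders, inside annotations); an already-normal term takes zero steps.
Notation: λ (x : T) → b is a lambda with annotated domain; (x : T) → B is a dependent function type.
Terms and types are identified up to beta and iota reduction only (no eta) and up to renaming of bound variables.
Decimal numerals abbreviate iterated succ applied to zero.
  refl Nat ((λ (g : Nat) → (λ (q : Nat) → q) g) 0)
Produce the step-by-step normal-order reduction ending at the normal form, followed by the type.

normal-order reduction sequence:
  refl Nat ((λ (g : Nat) → (λ (q : Nat) → q) g) 0)
  ~> refl Nat ((λ (g : Nat) → g) 0)
  ~> refl Nat 0
inferred type:
  Eq Nat 0 0


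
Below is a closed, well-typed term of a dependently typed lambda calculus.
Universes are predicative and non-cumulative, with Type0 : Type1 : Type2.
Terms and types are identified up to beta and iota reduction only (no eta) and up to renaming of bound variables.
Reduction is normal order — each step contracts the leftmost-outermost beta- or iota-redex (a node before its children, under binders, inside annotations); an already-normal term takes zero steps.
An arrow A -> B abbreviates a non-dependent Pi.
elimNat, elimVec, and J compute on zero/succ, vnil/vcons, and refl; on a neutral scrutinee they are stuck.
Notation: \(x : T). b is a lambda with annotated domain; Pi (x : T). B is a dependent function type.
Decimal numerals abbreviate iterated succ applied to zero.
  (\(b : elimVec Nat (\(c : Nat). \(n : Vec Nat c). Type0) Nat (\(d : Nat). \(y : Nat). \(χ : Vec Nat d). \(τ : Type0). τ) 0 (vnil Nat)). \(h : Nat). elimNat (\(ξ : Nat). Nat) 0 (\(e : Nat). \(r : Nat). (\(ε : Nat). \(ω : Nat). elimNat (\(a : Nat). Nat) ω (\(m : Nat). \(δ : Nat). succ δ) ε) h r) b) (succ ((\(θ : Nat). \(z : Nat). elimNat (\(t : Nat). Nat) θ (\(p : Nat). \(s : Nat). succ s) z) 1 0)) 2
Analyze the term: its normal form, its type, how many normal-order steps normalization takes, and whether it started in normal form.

reduced normal form:
  4
inferred type:
  Nat
steps to reach normal form (normal order): 30
already normal: no
first contracted redex: a beta-redex


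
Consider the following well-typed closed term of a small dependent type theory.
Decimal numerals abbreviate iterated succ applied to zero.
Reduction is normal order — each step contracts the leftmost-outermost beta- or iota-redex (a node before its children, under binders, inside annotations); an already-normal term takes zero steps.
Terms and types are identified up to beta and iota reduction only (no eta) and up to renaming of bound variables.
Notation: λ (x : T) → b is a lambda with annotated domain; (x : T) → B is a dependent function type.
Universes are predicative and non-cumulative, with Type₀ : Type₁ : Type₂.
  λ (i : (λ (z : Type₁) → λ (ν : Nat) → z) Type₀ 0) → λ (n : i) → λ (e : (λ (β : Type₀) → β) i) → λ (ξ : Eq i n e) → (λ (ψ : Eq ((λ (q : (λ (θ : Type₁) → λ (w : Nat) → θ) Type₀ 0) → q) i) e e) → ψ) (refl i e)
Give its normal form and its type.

normal form:
  λ (i : Type₀) → λ (z : i) → λ (ν : i) → λ (n : Eq i z ν) → refl i ν
the term's type:
  (i : Type₀) → (z : i) → (ν : i) → (n : Eq i z ν) → Eq i ν ν
observation: 4 normal-order steps separate the term from its normal form.


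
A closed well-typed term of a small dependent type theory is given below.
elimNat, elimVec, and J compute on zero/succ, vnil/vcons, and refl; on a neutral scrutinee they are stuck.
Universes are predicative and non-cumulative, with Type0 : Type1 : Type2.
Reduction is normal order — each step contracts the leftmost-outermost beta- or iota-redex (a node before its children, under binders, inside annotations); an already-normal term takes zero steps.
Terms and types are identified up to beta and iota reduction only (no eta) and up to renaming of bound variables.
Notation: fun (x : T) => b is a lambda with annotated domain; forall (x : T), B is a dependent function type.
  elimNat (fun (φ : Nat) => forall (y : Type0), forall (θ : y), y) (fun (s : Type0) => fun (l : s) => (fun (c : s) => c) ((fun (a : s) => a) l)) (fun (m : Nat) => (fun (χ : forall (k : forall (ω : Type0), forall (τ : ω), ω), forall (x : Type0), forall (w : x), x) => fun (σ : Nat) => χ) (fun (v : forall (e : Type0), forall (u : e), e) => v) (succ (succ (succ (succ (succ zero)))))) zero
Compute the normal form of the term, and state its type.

normal form:
  fun (φ : Type0) => fun (y : φ) => y
type:
  forall (φ : Type0), forall (y : φ), φ
observation: the first redex contracted is an elimNat iota-redex; the normal form is reached in 3 normal-order steps.


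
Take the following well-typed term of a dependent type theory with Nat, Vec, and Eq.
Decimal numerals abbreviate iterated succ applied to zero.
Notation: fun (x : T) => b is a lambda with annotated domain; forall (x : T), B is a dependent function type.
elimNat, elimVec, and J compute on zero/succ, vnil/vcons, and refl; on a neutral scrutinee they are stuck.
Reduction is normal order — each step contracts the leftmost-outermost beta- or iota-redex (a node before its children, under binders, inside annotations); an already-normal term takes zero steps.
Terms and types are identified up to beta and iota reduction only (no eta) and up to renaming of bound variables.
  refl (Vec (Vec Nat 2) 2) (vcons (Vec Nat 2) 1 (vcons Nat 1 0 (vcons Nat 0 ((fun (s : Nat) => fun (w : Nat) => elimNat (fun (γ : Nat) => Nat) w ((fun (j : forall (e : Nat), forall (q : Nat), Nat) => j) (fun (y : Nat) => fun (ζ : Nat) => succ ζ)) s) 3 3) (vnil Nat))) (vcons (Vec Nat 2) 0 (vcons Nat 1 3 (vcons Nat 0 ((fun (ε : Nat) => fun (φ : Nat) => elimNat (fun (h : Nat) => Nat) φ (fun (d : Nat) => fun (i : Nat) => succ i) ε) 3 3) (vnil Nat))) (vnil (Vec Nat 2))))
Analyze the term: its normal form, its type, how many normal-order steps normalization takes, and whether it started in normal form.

reduced normal form:
  refl (Vec (Vec Nat 2) 2) (vcons (Vec Nat 2) 1 (vcons Nat 1 0 (vcons Nat 0 6 (vnil Nat))) (vcons (Vec Nat 2) 0 (vcons Nat 1 3 (vcons Nat 0 6 (vnil Nat))) (vnil (Vec Nat 2))))
inferred type:
  Eq (Vec (Vec Nat 2) 2) (vcons (Vec Nat 2) 1 (vcons Nat 1 0 (vcons Nat 0 6 (vnil Nat))) (vcons (Vec Nat 2) 0 (vcons Nat 1 3 (vcons Nat 0 6 (vnil Nat))) (vnil (Vec Nat 2)))) (vcons (Vec Nat 2) 1 (vcons Nat 1 0 (vcons Nat 0 6 (vnil Nat))) (vcons (Vec Nat 2) 0 (vcons Nat 1 3 (vcons Nat 0 6 (vnil Nat))) (vnil (Vec Nat 2))))
normal-order step count: 27
started in normal form: no
first contracted redex: a beta-redex


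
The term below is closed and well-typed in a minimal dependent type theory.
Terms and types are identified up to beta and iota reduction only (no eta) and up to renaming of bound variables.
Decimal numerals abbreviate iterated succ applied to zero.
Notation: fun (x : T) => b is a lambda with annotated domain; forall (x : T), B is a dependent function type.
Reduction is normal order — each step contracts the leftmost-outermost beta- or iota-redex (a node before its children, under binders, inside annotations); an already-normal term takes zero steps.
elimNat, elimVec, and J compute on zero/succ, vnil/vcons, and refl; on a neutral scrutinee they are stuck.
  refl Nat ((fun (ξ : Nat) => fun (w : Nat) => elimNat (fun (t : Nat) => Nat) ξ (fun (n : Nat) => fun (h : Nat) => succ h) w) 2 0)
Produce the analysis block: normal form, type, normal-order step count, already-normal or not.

reduced normal form:
  refl Nat 2
type:
  Eq Nat 2 2
normal-order step count: 3
started in normal form: no
first redex: a beta-redex


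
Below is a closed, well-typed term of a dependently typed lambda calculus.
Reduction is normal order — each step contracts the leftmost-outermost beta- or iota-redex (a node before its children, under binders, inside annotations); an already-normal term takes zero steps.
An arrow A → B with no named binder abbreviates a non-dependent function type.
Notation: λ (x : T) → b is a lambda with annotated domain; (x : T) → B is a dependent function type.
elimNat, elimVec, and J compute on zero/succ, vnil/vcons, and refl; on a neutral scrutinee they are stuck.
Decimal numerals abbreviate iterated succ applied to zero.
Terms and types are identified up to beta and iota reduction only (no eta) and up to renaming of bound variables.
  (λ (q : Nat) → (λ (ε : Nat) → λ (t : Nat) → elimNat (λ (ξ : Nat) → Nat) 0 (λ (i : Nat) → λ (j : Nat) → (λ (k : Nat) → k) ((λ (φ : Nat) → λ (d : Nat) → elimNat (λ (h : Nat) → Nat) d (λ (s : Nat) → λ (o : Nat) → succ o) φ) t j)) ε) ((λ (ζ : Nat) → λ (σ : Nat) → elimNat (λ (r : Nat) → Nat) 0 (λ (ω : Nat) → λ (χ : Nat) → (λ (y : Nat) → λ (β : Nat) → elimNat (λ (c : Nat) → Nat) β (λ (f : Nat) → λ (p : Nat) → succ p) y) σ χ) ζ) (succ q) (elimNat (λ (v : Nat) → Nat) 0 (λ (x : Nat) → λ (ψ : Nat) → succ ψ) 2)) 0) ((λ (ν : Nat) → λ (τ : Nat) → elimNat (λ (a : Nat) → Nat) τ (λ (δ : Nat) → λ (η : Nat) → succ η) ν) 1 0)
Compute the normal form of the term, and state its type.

resulting normal form:
  0
inferred type:
  Nat
observation: the term reaches its normal form after 67 normal-order steps.


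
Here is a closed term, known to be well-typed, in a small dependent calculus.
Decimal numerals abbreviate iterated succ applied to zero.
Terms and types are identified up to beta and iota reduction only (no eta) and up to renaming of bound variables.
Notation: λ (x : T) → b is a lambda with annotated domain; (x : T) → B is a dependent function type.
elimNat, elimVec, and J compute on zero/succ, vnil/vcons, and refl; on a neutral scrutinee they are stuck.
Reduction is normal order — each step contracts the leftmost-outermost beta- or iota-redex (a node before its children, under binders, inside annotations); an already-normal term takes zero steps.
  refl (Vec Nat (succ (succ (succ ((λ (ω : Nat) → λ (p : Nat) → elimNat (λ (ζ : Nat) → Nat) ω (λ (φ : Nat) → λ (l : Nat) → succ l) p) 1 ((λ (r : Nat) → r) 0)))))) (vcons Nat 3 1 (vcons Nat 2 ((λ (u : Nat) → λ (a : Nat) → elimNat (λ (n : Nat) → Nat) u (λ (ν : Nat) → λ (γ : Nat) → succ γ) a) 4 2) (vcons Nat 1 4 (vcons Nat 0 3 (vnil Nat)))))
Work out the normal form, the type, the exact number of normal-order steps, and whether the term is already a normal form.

resulting normal form:
  refl (Vec Nat 4) (vcons Nat 3 1 (vcons Nat 2 6 (vcons Nat 1 4 (vcons Nat 0 3 (vnil Nat)))))
type:
  Eq (Vec Nat 4) (vcons Nat 3 1 (vcons Nat 2 6 (vcons Nat 1 4 (vcons Nat 0 3 (vnil Nat))))) (vcons Nat 3 1 (vcons Nat 2 6 (vcons Nat 1 4 (vcons Nat 0 3 (vnil Nat)))))
steps to reach normal form (normal order): 13
started in normal form: no
first redex: a beta-redex


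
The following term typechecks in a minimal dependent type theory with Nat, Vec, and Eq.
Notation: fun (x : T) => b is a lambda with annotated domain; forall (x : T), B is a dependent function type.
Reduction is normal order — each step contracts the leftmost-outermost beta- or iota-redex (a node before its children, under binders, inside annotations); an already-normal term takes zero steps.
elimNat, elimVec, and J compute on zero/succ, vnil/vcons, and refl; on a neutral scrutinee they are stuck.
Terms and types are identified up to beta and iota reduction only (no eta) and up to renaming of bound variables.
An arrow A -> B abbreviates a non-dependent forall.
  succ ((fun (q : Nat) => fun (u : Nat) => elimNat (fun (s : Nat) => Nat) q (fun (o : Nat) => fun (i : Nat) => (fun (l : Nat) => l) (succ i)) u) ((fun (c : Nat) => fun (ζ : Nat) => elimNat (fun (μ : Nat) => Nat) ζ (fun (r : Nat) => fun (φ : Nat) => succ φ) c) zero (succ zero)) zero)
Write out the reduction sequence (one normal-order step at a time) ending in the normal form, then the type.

normal-order reduction sequence:
  succ ((fun (q : Nat) => fun (u : Nat) => elimNat (fun (s : Nat) => Nat) q (fun (o : Nat) => fun (i : Nat) => (fun (l : Nat) => l) (succ i)) u) ((fun (c : Nat) => fun (ζ : Nat) => elimNat (fun (μ : Nat) => Nat) ζ (fun (r : Nat) => fun (φ : Nat) => succ φ) c) zero (succ zero)) zero)
  ~> succ ((fun (q : Nat) => elimNat (fun (u : Nat) => Nat) ((fun (s : Nat) => fun (o : Nat) => elimNat (fun (i : Nat) => Nat) o (fun (l : Nat) => fun (c : Nat) => succ c) s) zero (succ zero)) (fun (ζ : Nat) => fun (μ : Nat) => (fun (r : Nat) => r) (succ μ)) q) zero)
  ~> succ (elimNat (fun (q : Nat) => Nat) ((fun (u : Nat) => fun (s : Nat) => elimNat (fun (o : Nat) => Nat) s (fun (i : Nat) => fun (l : Nat) => succ l) u) zero (succ zero)) (fun (c : Nat) => fun (ζ : Nat) => (fun (μ : Nat) => μ) (succ ζ)) zero)
  ~> succ ((fun (q : Nat) => fun (u : Nat) => elimNat (fun (s : Nat) => Nat) u (fun (o : Nat) => fun (i : Nat) => succ i) q) zero (succ zero))
  ~> succ ((fun (q : Nat) => elimNat (fun (u : Nat) => Nat) q (fun (s : Nat) => fun (o : Nat) => succ o) zero) (succ zero))
  ~> succ (elimNat (fun (q : Nat) => Nat) (succ zero) (fun (u : Nat) => fun (s : Nat) => succ s) zero)
  ~> succ (succ zero)
type:
  Nat


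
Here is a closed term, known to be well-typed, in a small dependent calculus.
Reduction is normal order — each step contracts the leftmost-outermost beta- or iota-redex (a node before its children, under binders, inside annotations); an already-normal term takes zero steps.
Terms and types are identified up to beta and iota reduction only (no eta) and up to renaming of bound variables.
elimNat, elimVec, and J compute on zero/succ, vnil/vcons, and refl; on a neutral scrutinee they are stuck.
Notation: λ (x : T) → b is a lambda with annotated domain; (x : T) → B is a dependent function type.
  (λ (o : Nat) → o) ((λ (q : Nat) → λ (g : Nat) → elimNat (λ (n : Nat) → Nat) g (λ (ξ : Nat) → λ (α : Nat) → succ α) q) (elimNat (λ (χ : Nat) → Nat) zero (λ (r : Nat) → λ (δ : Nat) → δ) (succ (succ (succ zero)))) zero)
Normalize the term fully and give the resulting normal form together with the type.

reduced normal form:
  zero
the term's type:
  Nat
observation: 14 normal-order steps separate the term from its normal form.


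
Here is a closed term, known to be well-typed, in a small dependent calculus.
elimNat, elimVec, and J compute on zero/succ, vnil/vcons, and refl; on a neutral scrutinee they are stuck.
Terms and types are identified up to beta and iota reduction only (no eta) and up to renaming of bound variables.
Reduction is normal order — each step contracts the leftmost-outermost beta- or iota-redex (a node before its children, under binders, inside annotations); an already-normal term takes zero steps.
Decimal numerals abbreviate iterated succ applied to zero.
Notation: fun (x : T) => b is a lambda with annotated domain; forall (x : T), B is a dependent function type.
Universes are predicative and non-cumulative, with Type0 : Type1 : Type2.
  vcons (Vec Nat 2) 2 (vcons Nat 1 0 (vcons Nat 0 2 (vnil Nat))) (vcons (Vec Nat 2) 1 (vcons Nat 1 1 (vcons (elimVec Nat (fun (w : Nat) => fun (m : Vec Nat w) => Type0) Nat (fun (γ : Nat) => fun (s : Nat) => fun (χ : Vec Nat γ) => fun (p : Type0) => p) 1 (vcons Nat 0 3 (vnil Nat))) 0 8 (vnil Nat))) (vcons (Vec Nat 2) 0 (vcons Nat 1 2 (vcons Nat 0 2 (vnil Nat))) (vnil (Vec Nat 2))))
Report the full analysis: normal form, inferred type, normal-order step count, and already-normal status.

reduced normal form:
  vcons (Vec Nat 2) 2 (vcons Nat 1 0 (vcons Nat 0 2 (vnil Nat))) (vcons (Vec Nat 2) 1 (vcons Nat 1 1 (vcons Nat 0 8 (vnil Nat))) (vcons (Vec Nat 2) 0 (vcons Nat 1 2 (vcons Nat 0 2 (vnil Nat))) (vnil (Vec Nat 2))))
inferred type:
  Vec (Vec Nat 2) 3
steps to reach normal form (normal order): 6
started in normal form: no
first contracted redex: an elimVec iota-redex


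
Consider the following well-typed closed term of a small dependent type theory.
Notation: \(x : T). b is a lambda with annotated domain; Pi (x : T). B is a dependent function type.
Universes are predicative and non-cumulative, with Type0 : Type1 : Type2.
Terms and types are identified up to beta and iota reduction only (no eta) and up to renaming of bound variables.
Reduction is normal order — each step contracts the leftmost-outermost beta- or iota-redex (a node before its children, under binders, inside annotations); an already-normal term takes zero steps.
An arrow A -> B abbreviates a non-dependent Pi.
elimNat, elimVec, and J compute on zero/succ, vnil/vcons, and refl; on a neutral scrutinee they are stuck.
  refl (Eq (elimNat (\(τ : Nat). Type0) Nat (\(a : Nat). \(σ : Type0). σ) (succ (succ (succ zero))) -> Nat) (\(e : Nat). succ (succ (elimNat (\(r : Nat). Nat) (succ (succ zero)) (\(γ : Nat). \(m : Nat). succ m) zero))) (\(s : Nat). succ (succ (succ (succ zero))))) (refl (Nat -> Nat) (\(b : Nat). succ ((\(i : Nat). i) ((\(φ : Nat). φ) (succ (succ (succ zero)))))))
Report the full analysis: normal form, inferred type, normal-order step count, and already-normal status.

resulting normal form:
  refl (Eq (Nat -> Nat) (\(τ : Nat). succ (succ (succ (succ zero)))) (\(a : Nat). succ (succ (succ (succ zero))))) (refl (Nat -> Nat) (\(σ : Nat). succ (succ (succ (succ zero)))))
type:
  Eq (Eq (Nat -> Nat) (\(τ : Nat). succ (succ (succ (succ zero)))) (\(a : Nat). succ (succ (succ (succ zero))))) (refl (Nat -> Nat) (\(σ : Nat). succ (succ (succ (succ zero))))) (refl (Nat -> Nat) (\(e : Nat). succ (succ (succ (succ zero)))))
steps to reach normal form (normal order): 13
already normal: no
first redex: an elimNat iota-redex


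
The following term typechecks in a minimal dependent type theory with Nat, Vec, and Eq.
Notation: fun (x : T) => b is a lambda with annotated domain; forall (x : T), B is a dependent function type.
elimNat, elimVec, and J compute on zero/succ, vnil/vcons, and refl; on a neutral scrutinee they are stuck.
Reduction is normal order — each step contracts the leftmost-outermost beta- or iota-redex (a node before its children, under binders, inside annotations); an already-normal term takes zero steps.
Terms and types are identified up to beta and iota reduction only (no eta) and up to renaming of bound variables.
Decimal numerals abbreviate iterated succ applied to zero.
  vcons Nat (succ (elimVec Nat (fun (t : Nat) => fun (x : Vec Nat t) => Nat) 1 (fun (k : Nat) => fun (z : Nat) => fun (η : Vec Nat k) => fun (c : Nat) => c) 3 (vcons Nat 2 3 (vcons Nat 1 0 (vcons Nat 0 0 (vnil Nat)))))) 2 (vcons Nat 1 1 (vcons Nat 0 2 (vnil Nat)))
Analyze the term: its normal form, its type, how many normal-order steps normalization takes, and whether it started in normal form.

normal form:
  vcons Nat 2 2 (vcons Nat 1 1 (vcons Nat 0 2 (vnil Nat)))
type:
  Vec Nat 3
normal-order step count: 16
started in normal form: no
first redex: an elimVec iota-redex


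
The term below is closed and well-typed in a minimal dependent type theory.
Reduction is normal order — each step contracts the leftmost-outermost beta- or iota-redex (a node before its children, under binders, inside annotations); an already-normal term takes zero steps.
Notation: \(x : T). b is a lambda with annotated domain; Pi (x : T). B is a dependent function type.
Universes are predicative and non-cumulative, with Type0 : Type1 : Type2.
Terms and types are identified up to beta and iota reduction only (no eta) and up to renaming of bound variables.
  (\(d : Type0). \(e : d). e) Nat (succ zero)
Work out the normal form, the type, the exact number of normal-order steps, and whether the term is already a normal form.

normal form:
  succ zero
inferred type:
  Nat
steps to reach normal form (normal order): 2
term was already normal: no
first redex: a beta-redex


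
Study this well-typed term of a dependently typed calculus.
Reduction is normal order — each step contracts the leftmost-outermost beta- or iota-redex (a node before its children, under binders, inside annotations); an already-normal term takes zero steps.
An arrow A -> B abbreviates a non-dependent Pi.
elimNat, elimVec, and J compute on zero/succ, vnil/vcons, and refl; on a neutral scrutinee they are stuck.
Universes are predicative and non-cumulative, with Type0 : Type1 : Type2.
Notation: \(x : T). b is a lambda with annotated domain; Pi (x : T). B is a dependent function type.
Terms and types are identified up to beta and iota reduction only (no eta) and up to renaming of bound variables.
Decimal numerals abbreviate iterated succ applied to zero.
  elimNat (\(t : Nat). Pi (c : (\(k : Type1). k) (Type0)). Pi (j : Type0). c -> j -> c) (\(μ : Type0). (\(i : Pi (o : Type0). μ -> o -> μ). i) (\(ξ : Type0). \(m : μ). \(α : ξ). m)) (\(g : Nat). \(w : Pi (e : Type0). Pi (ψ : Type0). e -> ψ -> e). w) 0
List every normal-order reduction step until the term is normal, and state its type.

normal-order reduction:
  elimNat (\(t : Nat). Pi (c : (\(k : Type1). k) (Type0)). Pi (j : Type0). c -> j -> c) (\(μ : Type0). (\(i : Pi (o : Type0). μ -> o -> μ). i) (\(ξ : Type0). \(m : μ). \(α : ξ). m)) (\(g : Nat). \(w : Pi (e : Type0). Pi (ψ : Type0). e -> ψ -> e). w) 0
  ~> \(t : Type0). (\(c : Pi (k : Type0). t -> k -> t). c) (\(j : Type0). \(μ : t). \(i : j). μ)
  ~> \(t : Type0). \(c : Type0). \(k : t). \(j : c). k
type:
  Pi (t : Type0). Pi (c : Type0). t -> c -> t


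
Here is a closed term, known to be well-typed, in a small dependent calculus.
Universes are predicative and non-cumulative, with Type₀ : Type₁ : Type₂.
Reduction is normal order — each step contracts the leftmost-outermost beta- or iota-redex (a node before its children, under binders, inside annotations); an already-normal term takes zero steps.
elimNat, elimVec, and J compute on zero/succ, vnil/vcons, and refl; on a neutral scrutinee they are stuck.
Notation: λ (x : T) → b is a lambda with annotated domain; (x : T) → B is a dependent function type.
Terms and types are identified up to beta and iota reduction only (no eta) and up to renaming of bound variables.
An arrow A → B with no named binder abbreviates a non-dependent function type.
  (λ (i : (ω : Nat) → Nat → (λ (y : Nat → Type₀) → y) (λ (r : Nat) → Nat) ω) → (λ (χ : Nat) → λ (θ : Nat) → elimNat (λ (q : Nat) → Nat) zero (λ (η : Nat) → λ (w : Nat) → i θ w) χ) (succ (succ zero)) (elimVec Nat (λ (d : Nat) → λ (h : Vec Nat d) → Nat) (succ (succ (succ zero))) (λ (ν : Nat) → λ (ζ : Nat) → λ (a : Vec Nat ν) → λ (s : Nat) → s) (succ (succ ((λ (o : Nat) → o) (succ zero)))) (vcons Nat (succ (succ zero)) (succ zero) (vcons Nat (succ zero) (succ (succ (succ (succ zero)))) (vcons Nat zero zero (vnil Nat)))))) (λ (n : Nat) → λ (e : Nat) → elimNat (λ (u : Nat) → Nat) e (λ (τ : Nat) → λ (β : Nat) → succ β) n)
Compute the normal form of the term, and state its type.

resulting normal form:
  succ (succ (succ (succ (succ (succ zero)))))
type:
  Nat
observation: the leftmost-outermost redex is a beta-redex, and normalization takes 66 steps.


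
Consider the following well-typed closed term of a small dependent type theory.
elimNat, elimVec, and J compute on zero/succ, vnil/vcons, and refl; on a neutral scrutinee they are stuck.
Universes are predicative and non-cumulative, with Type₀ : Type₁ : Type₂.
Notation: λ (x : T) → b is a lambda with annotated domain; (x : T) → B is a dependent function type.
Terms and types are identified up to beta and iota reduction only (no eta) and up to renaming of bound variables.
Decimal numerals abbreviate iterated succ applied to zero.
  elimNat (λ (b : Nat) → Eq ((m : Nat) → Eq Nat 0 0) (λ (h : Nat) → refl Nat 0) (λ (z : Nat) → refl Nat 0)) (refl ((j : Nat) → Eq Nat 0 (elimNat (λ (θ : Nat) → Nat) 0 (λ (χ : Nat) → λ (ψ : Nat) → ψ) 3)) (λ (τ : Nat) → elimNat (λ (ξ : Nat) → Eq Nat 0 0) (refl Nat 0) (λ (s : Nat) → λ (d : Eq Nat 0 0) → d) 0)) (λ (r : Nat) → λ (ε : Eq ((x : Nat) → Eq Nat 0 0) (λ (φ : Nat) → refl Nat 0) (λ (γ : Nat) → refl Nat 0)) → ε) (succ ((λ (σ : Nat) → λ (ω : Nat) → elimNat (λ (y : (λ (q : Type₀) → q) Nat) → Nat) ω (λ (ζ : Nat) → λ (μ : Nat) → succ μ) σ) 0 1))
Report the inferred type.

the term's type:
  Eq ((b : Nat) → Eq Nat 0 0) (λ (m : Nat) → refl Nat 0) (λ (h : Nat) → refl Nat 0)


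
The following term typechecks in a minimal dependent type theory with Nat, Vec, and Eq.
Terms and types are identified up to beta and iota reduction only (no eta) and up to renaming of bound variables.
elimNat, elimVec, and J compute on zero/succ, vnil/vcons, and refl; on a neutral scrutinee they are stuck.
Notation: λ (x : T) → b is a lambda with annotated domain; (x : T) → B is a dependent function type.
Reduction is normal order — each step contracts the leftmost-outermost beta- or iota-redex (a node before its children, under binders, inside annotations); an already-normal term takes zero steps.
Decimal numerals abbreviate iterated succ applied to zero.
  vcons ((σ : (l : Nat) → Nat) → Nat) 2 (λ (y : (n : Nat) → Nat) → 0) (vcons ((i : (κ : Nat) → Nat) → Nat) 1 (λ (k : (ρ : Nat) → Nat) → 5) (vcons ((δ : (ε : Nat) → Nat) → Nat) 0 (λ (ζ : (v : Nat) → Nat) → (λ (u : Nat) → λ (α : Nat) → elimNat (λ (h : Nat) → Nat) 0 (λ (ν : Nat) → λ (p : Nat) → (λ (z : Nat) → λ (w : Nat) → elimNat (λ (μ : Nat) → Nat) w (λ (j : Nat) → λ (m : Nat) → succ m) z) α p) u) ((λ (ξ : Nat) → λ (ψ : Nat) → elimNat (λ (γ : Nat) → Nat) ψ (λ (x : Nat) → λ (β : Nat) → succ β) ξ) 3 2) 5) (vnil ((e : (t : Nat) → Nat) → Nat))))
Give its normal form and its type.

resulting normal form:
  vcons ((σ : (l : Nat) → Nat) → Nat) 2 (λ (y : (n : Nat) → Nat) → 0) (vcons ((i : (κ : Nat) → Nat) → Nat) 1 (λ (k : (ρ : Nat) → Nat) → 5) (vcons ((δ : (ε : Nat) → Nat) → Nat) 0 (λ (ζ : (v : Nat) → Nat) → 25) (vnil ((u : (α : Nat) → Nat) → Nat))))
the term's type:
  Vec ((σ : (l : Nat) → Nat) → Nat) 3
observation: reduction starts at a beta-redex, and 48 normal-order steps reach the normal form.


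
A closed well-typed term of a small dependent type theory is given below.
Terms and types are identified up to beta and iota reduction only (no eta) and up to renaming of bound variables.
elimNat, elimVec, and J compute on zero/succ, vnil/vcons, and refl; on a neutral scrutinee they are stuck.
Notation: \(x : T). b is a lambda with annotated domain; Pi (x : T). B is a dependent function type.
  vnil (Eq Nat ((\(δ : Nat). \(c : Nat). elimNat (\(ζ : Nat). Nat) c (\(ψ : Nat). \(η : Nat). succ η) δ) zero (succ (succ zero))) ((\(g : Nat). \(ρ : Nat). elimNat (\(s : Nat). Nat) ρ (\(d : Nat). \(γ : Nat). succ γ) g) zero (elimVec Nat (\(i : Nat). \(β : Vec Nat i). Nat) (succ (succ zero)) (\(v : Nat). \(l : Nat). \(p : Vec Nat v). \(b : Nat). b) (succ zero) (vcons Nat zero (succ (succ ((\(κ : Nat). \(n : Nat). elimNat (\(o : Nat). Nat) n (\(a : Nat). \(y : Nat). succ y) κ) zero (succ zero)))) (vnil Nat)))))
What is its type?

the term's type:
  Vec (Eq Nat (succ (succ zero)) (succ (succ zero))) zero


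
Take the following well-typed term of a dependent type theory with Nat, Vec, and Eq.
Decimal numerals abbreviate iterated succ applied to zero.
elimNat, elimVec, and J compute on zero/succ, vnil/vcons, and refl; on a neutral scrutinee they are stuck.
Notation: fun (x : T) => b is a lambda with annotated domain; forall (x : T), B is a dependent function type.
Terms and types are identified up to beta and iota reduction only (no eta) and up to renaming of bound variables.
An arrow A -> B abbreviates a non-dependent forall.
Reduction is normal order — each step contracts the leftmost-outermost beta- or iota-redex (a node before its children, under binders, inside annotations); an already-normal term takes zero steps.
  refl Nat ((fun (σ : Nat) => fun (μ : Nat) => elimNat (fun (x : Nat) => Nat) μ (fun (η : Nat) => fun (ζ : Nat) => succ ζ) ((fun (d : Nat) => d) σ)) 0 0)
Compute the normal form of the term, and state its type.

reduced normal form:
  refl Nat 0
inferred type:
  Eq Nat 0 0
observation: the leftmost-outermost redex is a beta-redex, and normalization takes 4 steps.


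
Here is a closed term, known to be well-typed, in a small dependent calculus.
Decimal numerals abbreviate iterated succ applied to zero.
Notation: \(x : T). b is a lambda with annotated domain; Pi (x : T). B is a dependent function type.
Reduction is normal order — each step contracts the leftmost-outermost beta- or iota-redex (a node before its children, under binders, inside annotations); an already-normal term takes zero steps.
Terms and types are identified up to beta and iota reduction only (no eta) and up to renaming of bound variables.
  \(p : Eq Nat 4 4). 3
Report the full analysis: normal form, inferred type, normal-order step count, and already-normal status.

resulting normal form:
  \(p : Eq Nat 4 4). 3
inferred type:
  Pi (p : Eq Nat 4 4). Nat
reduction steps (normal order): 0
already normal: yes


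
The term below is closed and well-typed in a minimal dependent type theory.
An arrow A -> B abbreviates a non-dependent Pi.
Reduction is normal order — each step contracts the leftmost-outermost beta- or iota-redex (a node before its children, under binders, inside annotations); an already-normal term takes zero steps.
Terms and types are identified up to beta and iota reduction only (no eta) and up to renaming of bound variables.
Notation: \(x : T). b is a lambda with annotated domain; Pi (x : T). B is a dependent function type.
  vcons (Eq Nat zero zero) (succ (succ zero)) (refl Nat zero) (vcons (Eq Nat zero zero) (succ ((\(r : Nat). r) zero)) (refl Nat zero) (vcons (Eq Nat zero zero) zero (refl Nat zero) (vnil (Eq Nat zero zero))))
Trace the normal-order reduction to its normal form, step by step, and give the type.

normal-order reduction sequence:
  vcons (Eq Nat zero zero) (succ (succ zero)) (refl Nat zero) (vcons (Eq Nat zero zero) (succ ((\(r : Nat). r) zero)) (refl Nat zero) (vcons (Eq Nat zero zero) zero (refl Nat zero) (vnil (Eq Nat zero zero))))
  ~> vcons (Eq Nat zero zero) (succ (succ zero)) (refl Nat zero) (vcons (Eq Nat zero zero) (succ zero) (refl Nat zero) (vcons (Eq Nat zero zero) zero (refl Nat zero) (vnil (Eq Nat zero zero))))
type:
  Vec (Eq Nat zero zero) (succ (succ (succ zero)))


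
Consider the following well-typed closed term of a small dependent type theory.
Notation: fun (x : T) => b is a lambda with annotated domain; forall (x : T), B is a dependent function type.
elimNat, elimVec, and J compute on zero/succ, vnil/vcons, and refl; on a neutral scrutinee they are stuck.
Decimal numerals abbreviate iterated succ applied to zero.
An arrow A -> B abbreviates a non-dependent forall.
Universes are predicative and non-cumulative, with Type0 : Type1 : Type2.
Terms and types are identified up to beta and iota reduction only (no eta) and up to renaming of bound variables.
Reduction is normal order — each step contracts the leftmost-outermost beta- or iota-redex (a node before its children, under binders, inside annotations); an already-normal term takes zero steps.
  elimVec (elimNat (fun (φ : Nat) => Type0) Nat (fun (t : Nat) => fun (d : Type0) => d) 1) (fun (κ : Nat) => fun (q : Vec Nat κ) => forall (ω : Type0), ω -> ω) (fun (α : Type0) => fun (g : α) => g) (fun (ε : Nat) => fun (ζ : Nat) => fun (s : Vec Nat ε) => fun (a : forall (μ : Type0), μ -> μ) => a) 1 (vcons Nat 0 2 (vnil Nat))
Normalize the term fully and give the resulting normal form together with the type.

reduced normal form:
  fun (φ : Type0) => fun (t : φ) => t
type:
  forall (φ : Type0), φ -> φ
observation: the leftmost-outermost redex is an elimVec iota-redex, and normalization takes 6 steps.


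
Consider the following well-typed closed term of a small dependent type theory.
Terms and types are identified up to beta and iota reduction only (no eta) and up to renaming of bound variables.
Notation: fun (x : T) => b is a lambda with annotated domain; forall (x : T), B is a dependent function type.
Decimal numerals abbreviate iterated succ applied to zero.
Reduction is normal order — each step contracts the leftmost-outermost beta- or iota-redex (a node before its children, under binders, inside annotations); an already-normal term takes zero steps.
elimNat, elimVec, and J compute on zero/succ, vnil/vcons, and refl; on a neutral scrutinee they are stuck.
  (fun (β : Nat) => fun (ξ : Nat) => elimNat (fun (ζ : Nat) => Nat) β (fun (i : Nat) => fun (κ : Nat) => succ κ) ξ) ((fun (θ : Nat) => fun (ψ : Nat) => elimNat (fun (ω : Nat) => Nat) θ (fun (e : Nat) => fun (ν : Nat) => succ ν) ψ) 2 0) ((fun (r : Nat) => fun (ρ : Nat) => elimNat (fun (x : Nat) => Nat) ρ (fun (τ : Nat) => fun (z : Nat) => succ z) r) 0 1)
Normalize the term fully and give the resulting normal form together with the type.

normal form:
  3
the term's type:
  Nat
observation: normalization takes exactly 12 steps under the normal-order strategy.


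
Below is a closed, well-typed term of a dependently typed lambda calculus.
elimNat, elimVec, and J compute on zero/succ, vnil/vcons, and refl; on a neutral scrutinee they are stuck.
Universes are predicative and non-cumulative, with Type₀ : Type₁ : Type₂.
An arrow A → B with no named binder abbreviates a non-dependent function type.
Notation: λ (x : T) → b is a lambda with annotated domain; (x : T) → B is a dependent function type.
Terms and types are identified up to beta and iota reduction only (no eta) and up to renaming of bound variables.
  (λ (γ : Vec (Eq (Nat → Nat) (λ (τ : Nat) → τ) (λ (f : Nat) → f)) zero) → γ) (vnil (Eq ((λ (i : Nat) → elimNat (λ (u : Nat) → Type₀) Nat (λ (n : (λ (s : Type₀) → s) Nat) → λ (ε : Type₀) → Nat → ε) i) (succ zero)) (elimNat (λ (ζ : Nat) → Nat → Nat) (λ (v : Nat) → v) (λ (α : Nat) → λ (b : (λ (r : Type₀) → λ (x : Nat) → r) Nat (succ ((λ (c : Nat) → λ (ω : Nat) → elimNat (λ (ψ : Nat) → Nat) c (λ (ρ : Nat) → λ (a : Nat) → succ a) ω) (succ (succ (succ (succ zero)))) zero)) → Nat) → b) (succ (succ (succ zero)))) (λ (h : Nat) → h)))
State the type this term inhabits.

inferred type:
  Vec (Eq (Nat → Nat) (λ (γ : Nat) → γ) (λ (τ : Nat) → τ)) zero


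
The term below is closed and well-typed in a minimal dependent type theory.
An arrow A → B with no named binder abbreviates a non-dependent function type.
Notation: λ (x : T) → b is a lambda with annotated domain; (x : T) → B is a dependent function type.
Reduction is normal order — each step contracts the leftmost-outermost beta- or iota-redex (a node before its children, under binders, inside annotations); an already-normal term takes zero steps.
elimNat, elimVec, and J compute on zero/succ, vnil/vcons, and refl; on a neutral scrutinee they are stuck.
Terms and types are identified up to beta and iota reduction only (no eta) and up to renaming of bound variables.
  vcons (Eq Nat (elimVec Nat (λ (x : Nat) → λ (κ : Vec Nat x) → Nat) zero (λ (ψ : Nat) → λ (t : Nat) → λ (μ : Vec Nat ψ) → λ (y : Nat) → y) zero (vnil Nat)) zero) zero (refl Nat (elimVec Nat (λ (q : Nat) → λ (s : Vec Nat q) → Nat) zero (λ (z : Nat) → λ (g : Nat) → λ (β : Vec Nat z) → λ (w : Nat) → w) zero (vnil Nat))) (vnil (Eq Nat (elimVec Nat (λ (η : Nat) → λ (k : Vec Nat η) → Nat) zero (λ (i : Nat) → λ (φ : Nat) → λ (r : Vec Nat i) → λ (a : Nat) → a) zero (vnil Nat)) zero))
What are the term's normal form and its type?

resulting normal form:
  vcons (Eq Nat zero zero) zero (refl Nat zero) (vnil (Eq Nat zero zero))
type:
  Vec (Eq Nat zero zero) (succ zero)
observation: the leftmost-outermost redex is an elimVec iota-redex, and normalization takes 3 steps.


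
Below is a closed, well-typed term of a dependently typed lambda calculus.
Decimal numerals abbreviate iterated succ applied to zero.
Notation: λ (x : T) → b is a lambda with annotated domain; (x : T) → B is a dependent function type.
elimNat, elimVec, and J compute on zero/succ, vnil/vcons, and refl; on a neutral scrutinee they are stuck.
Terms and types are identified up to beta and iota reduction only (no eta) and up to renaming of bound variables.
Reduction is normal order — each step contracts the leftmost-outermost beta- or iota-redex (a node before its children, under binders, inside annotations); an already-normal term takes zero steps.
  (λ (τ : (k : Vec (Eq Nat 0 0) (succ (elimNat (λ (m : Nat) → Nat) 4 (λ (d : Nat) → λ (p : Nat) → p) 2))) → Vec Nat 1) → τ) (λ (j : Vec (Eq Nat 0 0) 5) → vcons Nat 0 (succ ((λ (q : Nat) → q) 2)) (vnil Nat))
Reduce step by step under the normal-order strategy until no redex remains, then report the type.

reduction (normal order):
  (λ (τ : (k : Vec (Eq Nat 0 0) (succ (elimNat (λ (m : Nat) → Nat) 4 (λ (d : Nat) → λ (p : Nat) → p) 2))) → Vec Nat 1) → τ) (λ (j : Vec (Eq Nat 0 0) 5) → vcons Nat 0 (succ ((λ (q : Nat) → q) 2)) (vnil Nat))
  ~> λ (τ : Vec (Eq Nat 0 0) 5) → vcons Nat 0 (succ ((λ (k : Nat) → k) 2)) (vnil Nat)
  ~> λ (τ : Vec (Eq Nat 0 0) 5) → vcons Nat 0 3 (vnil Nat)
the term's type:
  (τ : Vec (Eq Nat 0 0) 5) → Vec Nat 1


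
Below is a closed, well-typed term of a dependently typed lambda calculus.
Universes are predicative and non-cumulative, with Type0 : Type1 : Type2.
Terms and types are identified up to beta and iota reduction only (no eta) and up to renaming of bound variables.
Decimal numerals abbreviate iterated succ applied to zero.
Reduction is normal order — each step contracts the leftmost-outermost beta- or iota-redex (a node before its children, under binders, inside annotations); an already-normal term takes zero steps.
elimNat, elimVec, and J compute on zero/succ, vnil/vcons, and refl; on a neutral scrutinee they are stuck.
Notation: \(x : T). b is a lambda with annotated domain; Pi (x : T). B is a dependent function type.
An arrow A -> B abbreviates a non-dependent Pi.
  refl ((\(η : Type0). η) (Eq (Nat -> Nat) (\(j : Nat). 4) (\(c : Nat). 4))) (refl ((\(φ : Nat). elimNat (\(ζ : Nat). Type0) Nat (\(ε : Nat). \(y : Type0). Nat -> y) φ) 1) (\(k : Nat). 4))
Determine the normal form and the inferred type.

resulting normal form:
  refl (Eq (Nat -> Nat) (\(η : Nat). 4) (\(j : Nat). 4)) (refl (Nat -> Nat) (\(c : Nat). 4))
the term's type:
  Eq (Eq (Nat -> Nat) (\(η : Nat). 4) (\(j : Nat). 4)) (refl (Nat -> Nat) (\(c : Nat). 4)) (refl (Nat -> Nat) (\(φ : Nat). 4))
observation: normalization takes exactly 6 steps under the normal-order strategy.
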